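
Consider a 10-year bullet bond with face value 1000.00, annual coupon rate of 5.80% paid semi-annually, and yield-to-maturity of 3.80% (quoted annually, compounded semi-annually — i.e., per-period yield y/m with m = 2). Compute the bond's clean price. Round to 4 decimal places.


Coupon per period c = face * coupon_rate / m = 29.000000
Periods per year m = 2; per-period yield y/m = 0.019000
Number of cashflows N = 20
Cashflows (t years, CF_t, discount factor 1/(1+y/m)^(m*t), PV):
  t = 0.5000: CF_t = 29.000000, DF = 0.981354, PV = 28.459274
  t = 1.0000: CF_t = 29.000000, DF = 0.963056, PV = 27.928630
  t = 1.5000: CF_t = 29.000000, DF = 0.945099, PV = 27.407880
  t = 2.0000: CF_t = 29.000000, DF = 0.927477, PV = 26.896840
  t = 2.5000: CF_t = 29.000000, DF = 0.910184, PV = 26.395329
  t = 3.0000: CF_t = 29.000000, DF = 0.893213, PV = 25.903169
  t = 3.5000: CF_t = 29.000000, DF = 0.876558, PV = 25.420185
  t = 4.0000: CF_t = 29.000000, DF = 0.860214, PV = 24.946207
  t = 4.5000: CF_t = 29.000000, DF = 0.844175, PV = 24.481067
  t = 5.0000: CF_t = 29.000000, DF = 0.828434, PV = 24.024600
  t = 5.5000: CF_t = 29.000000, DF = 0.812988, PV = 23.576643
  t = 6.0000: CF_t = 29.000000, DF = 0.797829, PV = 23.137040
  t = 6.5000: CF_t = 29.000000, DF = 0.782953, PV = 22.705633
  t = 7.0000: CF_t = 29.000000, DF = 0.768354, PV = 22.282269
  t = 7.5000: CF_t = 29.000000, DF = 0.754028, PV = 21.866800
  t = 8.0000: CF_t = 29.000000, DF = 0.739968, PV = 21.459078
  t = 8.5000: CF_t = 29.000000, DF = 0.726171, PV = 21.058958
  t = 9.0000: CF_t = 29.000000, DF = 0.712631, PV = 20.666298
  t = 9.5000: CF_t = 29.000000, DF = 0.699343, PV = 20.280960
  t = 10.0000: CF_t = 1029.000000, DF = 0.686304, PV = 706.206474
Price P = sum_t PV_t = 1165.103333

Answer: Price = 1165.1033


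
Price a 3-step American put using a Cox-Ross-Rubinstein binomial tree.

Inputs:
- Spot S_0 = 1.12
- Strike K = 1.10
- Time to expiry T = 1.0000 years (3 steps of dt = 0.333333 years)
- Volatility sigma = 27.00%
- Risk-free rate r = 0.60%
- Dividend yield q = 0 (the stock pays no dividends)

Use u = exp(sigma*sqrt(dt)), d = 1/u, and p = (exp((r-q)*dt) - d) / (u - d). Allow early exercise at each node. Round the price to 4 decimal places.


Answer: Price = V(0,0) = 0.1164

Derivation:
dt = T/N = 0.333333
u = exp(sigma*sqrt(dt)) = 1.168691; d = 1/u = 0.855658
p = (exp((r-q)*dt) - d) / (u - d) = 0.467503
Discount per step: exp(-r*dt) = 0.998002
Stock lattice S(k, i) with i counting down-moves:
  k=0: S(0,0) = 1.1200
  k=1: S(1,0) = 1.3089; S(1,1) = 0.9583
  k=2: S(2,0) = 1.5297; S(2,1) = 1.1200; S(2,2) = 0.8200
  k=3: S(3,0) = 1.7878; S(3,1) = 1.3089; S(3,2) = 0.9583; S(3,3) = 0.7016
Terminal payoffs V(N, i) = max(K - S_T, 0):
  V(3,0) = 0.000000; V(3,1) = 0.000000; V(3,2) = 0.141663; V(3,3) = 0.398353
Backward induction: V(k, i) = exp(-r*dt) * [p * V(k+1, i) + (1-p) * V(k+1, i+1)]; then take max(V_cont, immediate exercise) for American.
  V(2,0) = exp(-r*dt) * [p*0.000000 + (1-p)*0.000000] = 0.000000; exercise = 0.000000; V(2,0) = max -> 0.000000
  V(2,1) = exp(-r*dt) * [p*0.000000 + (1-p)*0.141663] = 0.075284; exercise = 0.000000; V(2,1) = max -> 0.075284
  V(2,2) = exp(-r*dt) * [p*0.141663 + (1-p)*0.398353] = 0.277794; exercise = 0.279991; V(2,2) = max -> 0.279991
  V(1,0) = exp(-r*dt) * [p*0.000000 + (1-p)*0.075284] = 0.040009; exercise = 0.000000; V(1,0) = max -> 0.040009
  V(1,1) = exp(-r*dt) * [p*0.075284 + (1-p)*0.279991] = 0.183922; exercise = 0.141663; V(1,1) = max -> 0.183922
  V(0,0) = exp(-r*dt) * [p*0.040009 + (1-p)*0.183922] = 0.116409; exercise = 0.000000; V(0,0) = max -> 0.116409


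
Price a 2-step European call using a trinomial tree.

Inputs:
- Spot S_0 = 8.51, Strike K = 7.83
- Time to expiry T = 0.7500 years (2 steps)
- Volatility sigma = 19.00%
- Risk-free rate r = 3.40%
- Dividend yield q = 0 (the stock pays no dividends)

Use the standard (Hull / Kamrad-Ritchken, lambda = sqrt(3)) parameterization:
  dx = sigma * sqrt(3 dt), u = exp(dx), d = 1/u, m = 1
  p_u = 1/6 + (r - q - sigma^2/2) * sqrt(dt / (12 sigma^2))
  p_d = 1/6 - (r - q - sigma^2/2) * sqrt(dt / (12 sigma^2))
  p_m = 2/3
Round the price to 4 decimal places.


Answer: Price = V(0,0) = 1.0973

Derivation:
dt = T/N = 0.375000; dx = sigma*sqrt(3*dt) = 0.201525
u = exp(dx) = 1.223267; d = 1/u = 0.817483
p_u = 0.181507, p_m = 0.666667, p_d = 0.151827
Discount per step: exp(-r*dt) = 0.987331
Stock lattice S(k, j) with j the centered position index:
  k=0: S(0,+0) = 8.5100
  k=1: S(1,-1) = 6.9568; S(1,+0) = 8.5100; S(1,+1) = 10.4100
  k=2: S(2,-2) = 5.6870; S(2,-1) = 6.9568; S(2,+0) = 8.5100; S(2,+1) = 10.4100; S(2,+2) = 12.7342
Terminal payoffs V(N, j) = max(S_T - K, 0):
  V(2,-2) = 0.000000; V(2,-1) = 0.000000; V(2,+0) = 0.680000; V(2,+1) = 2.580005; V(2,+2) = 4.904219
Backward induction: V(k, j) = exp(-r*dt) * [p_u * V(k+1, j+1) + p_m * V(k+1, j) + p_d * V(k+1, j-1)]
  V(1,-1) = exp(-r*dt) * [p_u*0.680000 + p_m*0.000000 + p_d*0.000000] = 0.121861
  V(1,+0) = exp(-r*dt) * [p_u*2.580005 + p_m*0.680000 + p_d*0.000000] = 0.909945
  V(1,+1) = exp(-r*dt) * [p_u*4.904219 + p_m*2.580005 + p_d*0.680000] = 2.679018
  V(0,+0) = exp(-r*dt) * [p_u*2.679018 + p_m*0.909945 + p_d*0.121861] = 1.097311


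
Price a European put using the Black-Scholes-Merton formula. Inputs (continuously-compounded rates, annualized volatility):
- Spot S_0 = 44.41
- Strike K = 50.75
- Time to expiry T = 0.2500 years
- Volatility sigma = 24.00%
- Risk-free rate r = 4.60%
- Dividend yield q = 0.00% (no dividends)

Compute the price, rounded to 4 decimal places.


Answer: Price = 6.2167

Derivation:
d1 = (ln(S/K) + (r - q + 0.5*sigma^2) * T) / (sigma * sqrt(T)) = -0.95622457
d2 = d1 - sigma * sqrt(T) = -1.07622457
exp(-rT) = 0.98856587; exp(-qT) = 1.00000000
P = K * exp(-rT) * N(-d2) - S_0 * exp(-qT) * N(-d1)
N(-d1) = 0.83052061; N(-d2) = 0.85908658
P = 50.7500 * 0.98856587 * 0.85908658 - 44.4100 * 1.00000000 * 0.83052061 = 6.2167


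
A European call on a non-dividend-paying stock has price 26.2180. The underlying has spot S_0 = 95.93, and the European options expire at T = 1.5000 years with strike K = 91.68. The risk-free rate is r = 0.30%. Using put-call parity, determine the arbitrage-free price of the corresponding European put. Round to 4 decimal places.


Answer: Put price = 21.5564

Derivation:
Put-call parity: C - P = S_0 * exp(-qT) - K * exp(-rT).
S_0 * exp(-qT) = 95.9300 * 1.00000000 = 95.93000000
K * exp(-rT) = 91.6800 * 0.99551011 = 91.26836687
P = C - S*exp(-qT) + K*exp(-rT)
P = 26.2180 - 95.93000000 + 91.26836687 = 21.5564


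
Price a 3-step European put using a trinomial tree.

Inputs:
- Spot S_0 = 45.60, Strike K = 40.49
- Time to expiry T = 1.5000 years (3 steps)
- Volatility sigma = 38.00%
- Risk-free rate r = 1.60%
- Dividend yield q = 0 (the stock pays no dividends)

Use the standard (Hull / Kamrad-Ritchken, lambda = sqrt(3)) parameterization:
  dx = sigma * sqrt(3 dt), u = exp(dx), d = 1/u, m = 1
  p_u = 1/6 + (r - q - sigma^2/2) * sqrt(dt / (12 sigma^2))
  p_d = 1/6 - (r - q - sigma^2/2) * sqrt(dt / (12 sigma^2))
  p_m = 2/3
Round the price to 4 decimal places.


Answer: Price = V(0,0) = 5.1434

Derivation:
dt = T/N = 0.500000; dx = sigma*sqrt(3*dt) = 0.465403
u = exp(dx) = 1.592656; d = 1/u = 0.627882
p_u = 0.136478, p_m = 0.666667, p_d = 0.196856
Discount per step: exp(-r*dt) = 0.992032
Stock lattice S(k, j) with j the centered position index:
  k=0: S(0,+0) = 45.6000
  k=1: S(1,-1) = 28.6314; S(1,+0) = 45.6000; S(1,+1) = 72.6251
  k=2: S(2,-2) = 17.9772; S(2,-1) = 28.6314; S(2,+0) = 45.6000; S(2,+1) = 72.6251; S(2,+2) = 115.6668
  k=3: S(3,-3) = 11.2875; S(3,-2) = 17.9772; S(3,-1) = 28.6314; S(3,+0) = 45.6000; S(3,+1) = 72.6251; S(3,+2) = 115.6668; S(3,+3) = 184.2175
Terminal payoffs V(N, j) = max(K - S_T, 0):
  V(3,-3) = 29.202470; V(3,-2) = 22.512848; V(3,-1) = 11.858581; V(3,+0) = 0.000000; V(3,+1) = 0.000000; V(3,+2) = 0.000000; V(3,+3) = 0.000000
Backward induction: V(k, j) = exp(-r*dt) * [p_u * V(k+1, j+1) + p_m * V(k+1, j) + p_d * V(k+1, j-1)]
  V(2,-2) = exp(-r*dt) * [p_u*11.858581 + p_m*22.512848 + p_d*29.202470] = 22.197375
  V(2,-1) = exp(-r*dt) * [p_u*0.000000 + p_m*11.858581 + p_d*22.512848] = 12.239194
  V(2,+0) = exp(-r*dt) * [p_u*0.000000 + p_m*0.000000 + p_d*11.858581] = 2.315827
  V(2,+1) = exp(-r*dt) * [p_u*0.000000 + p_m*0.000000 + p_d*0.000000] = 0.000000
  V(2,+2) = exp(-r*dt) * [p_u*0.000000 + p_m*0.000000 + p_d*0.000000] = 0.000000
  V(1,-1) = exp(-r*dt) * [p_u*2.315827 + p_m*12.239194 + p_d*22.197375] = 12.742846
  V(1,+0) = exp(-r*dt) * [p_u*0.000000 + p_m*2.315827 + p_d*12.239194] = 3.921738
  V(1,+1) = exp(-r*dt) * [p_u*0.000000 + p_m*0.000000 + p_d*2.315827] = 0.452251
  V(0,+0) = exp(-r*dt) * [p_u*0.452251 + p_m*3.921738 + p_d*12.742846] = 5.143402


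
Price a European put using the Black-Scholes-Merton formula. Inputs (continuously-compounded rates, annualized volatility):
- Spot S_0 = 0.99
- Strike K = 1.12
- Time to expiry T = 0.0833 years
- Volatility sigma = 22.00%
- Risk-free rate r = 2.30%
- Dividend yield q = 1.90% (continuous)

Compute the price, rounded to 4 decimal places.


Answer: Price = 0.1301

Derivation:
d1 = (ln(S/K) + (r - q + 0.5*sigma^2) * T) / (sigma * sqrt(T)) = -1.90610891
d2 = d1 - sigma * sqrt(T) = -1.96960474
exp(-rT) = 0.99808593; exp(-qT) = 0.99841855
P = K * exp(-rT) * N(-d2) - S_0 * exp(-qT) * N(-d1)
N(-d1) = 0.97168196; N(-d2) = 0.97555816
P = 1.1200 * 0.99808593 * 0.97555816 - 0.9900 * 0.99841855 * 0.97168196 = 0.1301


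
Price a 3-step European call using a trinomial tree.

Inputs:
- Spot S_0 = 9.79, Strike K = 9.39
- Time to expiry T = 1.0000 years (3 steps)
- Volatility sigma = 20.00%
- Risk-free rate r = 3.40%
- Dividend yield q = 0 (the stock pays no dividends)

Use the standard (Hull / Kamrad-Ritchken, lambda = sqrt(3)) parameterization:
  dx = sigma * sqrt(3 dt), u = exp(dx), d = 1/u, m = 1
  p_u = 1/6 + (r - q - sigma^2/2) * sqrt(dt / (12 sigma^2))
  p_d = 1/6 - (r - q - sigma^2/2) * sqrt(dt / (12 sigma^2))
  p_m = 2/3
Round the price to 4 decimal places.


Answer: Price = V(0,0) = 1.1510

Derivation:
dt = T/N = 0.333333; dx = sigma*sqrt(3*dt) = 0.200000
u = exp(dx) = 1.221403; d = 1/u = 0.818731
p_u = 0.178333, p_m = 0.666667, p_d = 0.155000
Discount per step: exp(-r*dt) = 0.988731
Stock lattice S(k, j) with j the centered position index:
  k=0: S(0,+0) = 9.7900
  k=1: S(1,-1) = 8.0154; S(1,+0) = 9.7900; S(1,+1) = 11.9575
  k=2: S(2,-2) = 6.5624; S(2,-1) = 8.0154; S(2,+0) = 9.7900; S(2,+1) = 11.9575; S(2,+2) = 14.6050
  k=3: S(3,-3) = 5.3729; S(3,-2) = 6.5624; S(3,-1) = 8.0154; S(3,+0) = 9.7900; S(3,+1) = 11.9575; S(3,+2) = 14.6050; S(3,+3) = 17.8385
Terminal payoffs V(N, j) = max(S_T - K, 0):
  V(3,-3) = 0.000000; V(3,-2) = 0.000000; V(3,-1) = 0.000000; V(3,+0) = 0.400000; V(3,+1) = 2.567533; V(3,+2) = 5.214964; V(3,+3) = 8.448543
Backward induction: V(k, j) = exp(-r*dt) * [p_u * V(k+1, j+1) + p_m * V(k+1, j) + p_d * V(k+1, j-1)]
  V(2,-2) = exp(-r*dt) * [p_u*0.000000 + p_m*0.000000 + p_d*0.000000] = 0.000000
  V(2,-1) = exp(-r*dt) * [p_u*0.400000 + p_m*0.000000 + p_d*0.000000] = 0.070529
  V(2,+0) = exp(-r*dt) * [p_u*2.567533 + p_m*0.400000 + p_d*0.000000] = 0.716378
  V(2,+1) = exp(-r*dt) * [p_u*5.214964 + p_m*2.567533 + p_d*0.400000] = 2.673222
  V(2,+2) = exp(-r*dt) * [p_u*8.448543 + p_m*5.214964 + p_d*2.567533] = 5.320624
  V(1,-1) = exp(-r*dt) * [p_u*0.716378 + p_m*0.070529 + p_d*0.000000] = 0.172804
  V(1,+0) = exp(-r*dt) * [p_u*2.673222 + p_m*0.716378 + p_d*0.070529] = 0.954364
  V(1,+1) = exp(-r*dt) * [p_u*5.320624 + p_m*2.673222 + p_d*0.716378] = 2.810003
  V(0,+0) = exp(-r*dt) * [p_u*2.810003 + p_m*0.954364 + p_d*0.172804] = 1.151026


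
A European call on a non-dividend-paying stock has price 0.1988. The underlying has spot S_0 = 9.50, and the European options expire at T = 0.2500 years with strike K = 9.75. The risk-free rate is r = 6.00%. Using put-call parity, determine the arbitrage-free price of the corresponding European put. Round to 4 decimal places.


Put-call parity: C - P = S_0 * exp(-qT) - K * exp(-rT).
S_0 * exp(-qT) = 9.5000 * 1.00000000 = 9.50000000
K * exp(-rT) = 9.7500 * 0.98511194 = 9.60484141
P = C - S*exp(-qT) + K*exp(-rT)
P = 0.1988 - 9.50000000 + 9.60484141 = 0.3036

Answer: Put price = 0.3036


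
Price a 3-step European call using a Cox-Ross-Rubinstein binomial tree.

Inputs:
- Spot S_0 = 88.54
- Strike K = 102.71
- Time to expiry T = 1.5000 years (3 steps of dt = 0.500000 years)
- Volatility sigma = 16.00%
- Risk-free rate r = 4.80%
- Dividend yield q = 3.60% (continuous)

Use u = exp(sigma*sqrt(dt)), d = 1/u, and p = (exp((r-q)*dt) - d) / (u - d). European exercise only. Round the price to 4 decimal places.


dt = T/N = 0.500000
u = exp(sigma*sqrt(dt)) = 1.119785; d = 1/u = 0.893028
p = (exp((r-q)*dt) - d) / (u - d) = 0.498285
Discount per step: exp(-r*dt) = 0.976286
Stock lattice S(k, i) with i counting down-moves:
  k=0: S(0,0) = 88.5400
  k=1: S(1,0) = 99.1458; S(1,1) = 79.0687
  k=2: S(2,0) = 111.0220; S(2,1) = 88.5400; S(2,2) = 70.6106
  k=3: S(3,0) = 124.3208; S(3,1) = 99.1458; S(3,2) = 79.0687; S(3,3) = 63.0573
Terminal payoffs V(N, i) = max(S_T - K, 0):
  V(3,0) = 21.610845; V(3,1) = 0.000000; V(3,2) = 0.000000; V(3,3) = 0.000000
Backward induction: V(k, i) = exp(-r*dt) * [p * V(k+1, i) + (1-p) * V(k+1, i+1)].
  V(2,0) = exp(-r*dt) * [p*21.610845 + (1-p)*0.000000] = 10.513005
  V(2,1) = exp(-r*dt) * [p*0.000000 + (1-p)*0.000000] = 0.000000
  V(2,2) = exp(-r*dt) * [p*0.000000 + (1-p)*0.000000] = 0.000000
  V(1,0) = exp(-r*dt) * [p*10.513005 + (1-p)*0.000000] = 5.114250
  V(1,1) = exp(-r*dt) * [p*0.000000 + (1-p)*0.000000] = 0.000000
  V(0,0) = exp(-r*dt) * [p*5.114250 + (1-p)*0.000000] = 2.487924

Answer: Price = V(0,0) = 2.4879


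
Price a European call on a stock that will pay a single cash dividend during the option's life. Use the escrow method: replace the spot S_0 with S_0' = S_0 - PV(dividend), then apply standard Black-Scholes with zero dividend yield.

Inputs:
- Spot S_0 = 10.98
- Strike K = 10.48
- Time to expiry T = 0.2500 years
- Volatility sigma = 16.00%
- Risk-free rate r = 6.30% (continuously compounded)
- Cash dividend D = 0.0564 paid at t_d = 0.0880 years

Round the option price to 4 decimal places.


PV(D) = D * exp(-r * t_d) = 0.0564 * 0.99447134 = 0.05608818
S_0' = S_0 - PV(D) = 10.9800 - 0.05608818 = 10.92391182
d1 = (ln(S_0'/K) + (r + sigma^2/2)*T) / (sigma*sqrt(T)) = 0.75544315
d2 = d1 - sigma*sqrt(T) = 0.67544315
exp(-rT) = 0.98437338
N(d1) = 0.77500844; N(d2) = 0.75030287
C = S_0' * N(d1) - K * exp(-rT) * N(d2) = 10.92391182 * 0.77500844 - 10.4800 * 0.98437338 * 0.75030287 = 0.7258

Answer: Price = 0.7258


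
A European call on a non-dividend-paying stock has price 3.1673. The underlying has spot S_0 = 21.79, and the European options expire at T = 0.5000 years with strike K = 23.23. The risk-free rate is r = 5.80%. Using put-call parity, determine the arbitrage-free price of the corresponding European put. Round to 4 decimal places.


Put-call parity: C - P = S_0 * exp(-qT) - K * exp(-rT).
S_0 * exp(-qT) = 21.7900 * 1.00000000 = 21.79000000
K * exp(-rT) = 23.2300 * 0.97141646 = 22.56600447
P = C - S*exp(-qT) + K*exp(-rT)
P = 3.1673 - 21.79000000 + 22.56600447 = 3.9433

Answer: Put price = 3.9433


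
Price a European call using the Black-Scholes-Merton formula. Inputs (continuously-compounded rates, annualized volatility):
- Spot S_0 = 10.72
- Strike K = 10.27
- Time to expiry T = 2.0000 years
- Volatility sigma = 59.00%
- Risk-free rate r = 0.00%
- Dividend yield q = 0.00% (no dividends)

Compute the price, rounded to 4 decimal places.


Answer: Price = 3.6240

Derivation:
d1 = (ln(S/K) + (r - q + 0.5*sigma^2) * T) / (sigma * sqrt(T)) = 0.46858904
d2 = d1 - sigma * sqrt(T) = -0.36579697
exp(-rT) = 1.00000000; exp(-qT) = 1.00000000
C = S_0 * exp(-qT) * N(d1) - K * exp(-rT) * N(d2)
N(d1) = 0.68031829; N(d2) = 0.35725829
C = 10.7200 * 1.00000000 * 0.68031829 - 10.2700 * 1.00000000 * 0.35725829 = 3.6240


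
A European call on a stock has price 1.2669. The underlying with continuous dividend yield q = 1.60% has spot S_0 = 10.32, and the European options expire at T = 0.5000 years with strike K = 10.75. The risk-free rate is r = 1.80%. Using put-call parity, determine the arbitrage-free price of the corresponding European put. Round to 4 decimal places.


Answer: Put price = 1.6828

Derivation:
Put-call parity: C - P = S_0 * exp(-qT) - K * exp(-rT).
S_0 * exp(-qT) = 10.3200 * 0.99203191 = 10.23776936
K * exp(-rT) = 10.7500 * 0.99104038 = 10.65368407
P = C - S*exp(-qT) + K*exp(-rT)
P = 1.2669 - 10.23776936 + 10.65368407 = 1.6828


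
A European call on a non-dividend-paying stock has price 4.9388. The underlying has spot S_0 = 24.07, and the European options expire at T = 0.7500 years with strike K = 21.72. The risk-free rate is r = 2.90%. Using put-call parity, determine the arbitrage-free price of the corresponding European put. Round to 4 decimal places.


Put-call parity: C - P = S_0 * exp(-qT) - K * exp(-rT).
S_0 * exp(-qT) = 24.0700 * 1.00000000 = 24.07000000
K * exp(-rT) = 21.7200 * 0.97848483 = 21.25269041
P = C - S*exp(-qT) + K*exp(-rT)
P = 4.9388 - 24.07000000 + 21.25269041 = 2.1215

Answer: Put price = 2.1215


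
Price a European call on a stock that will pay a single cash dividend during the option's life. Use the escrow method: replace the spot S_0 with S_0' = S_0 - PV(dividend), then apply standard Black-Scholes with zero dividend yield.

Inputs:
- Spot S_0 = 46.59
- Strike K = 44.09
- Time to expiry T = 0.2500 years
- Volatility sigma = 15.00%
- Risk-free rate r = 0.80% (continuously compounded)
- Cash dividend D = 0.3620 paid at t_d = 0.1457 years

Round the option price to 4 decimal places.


PV(D) = D * exp(-r * t_d) = 0.3620 * 0.99883508 = 0.36157830
S_0' = S_0 - PV(D) = 46.5900 - 0.36157830 = 46.22842170
d1 = (ln(S_0'/K) + (r + sigma^2/2)*T) / (sigma*sqrt(T)) = 0.69565731
d2 = d1 - sigma*sqrt(T) = 0.62065731
exp(-rT) = 0.99800200
N(d1) = 0.75667827; N(d2) = 0.73258744
C = S_0' * N(d1) - K * exp(-rT) * N(d2) = 46.22842170 * 0.75667827 - 44.0900 * 0.99800200 * 0.73258744 = 2.7448

Answer: Price = 2.7448


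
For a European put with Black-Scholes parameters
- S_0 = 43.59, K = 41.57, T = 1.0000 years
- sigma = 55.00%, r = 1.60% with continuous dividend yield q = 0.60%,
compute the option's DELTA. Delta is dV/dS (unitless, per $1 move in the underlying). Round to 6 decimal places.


d1 = 0.3794527509; d2 = -0.1705472491
phi(d1) = 0.3712310150; exp(-qT) = 0.9940179641; exp(-rT) = 0.9841273201
N(-d1) = 0.3521758423
Delta = -exp(-qT) * N(-d1) = -0.9940179641 * 0.3521758423 = -0.350069

Answer: Delta = -0.350069


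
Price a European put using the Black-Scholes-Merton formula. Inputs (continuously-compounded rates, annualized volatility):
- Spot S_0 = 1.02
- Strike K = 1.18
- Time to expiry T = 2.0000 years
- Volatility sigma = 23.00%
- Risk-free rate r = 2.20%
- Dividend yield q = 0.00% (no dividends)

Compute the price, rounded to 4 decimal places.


d1 = (ln(S/K) + (r - q + 0.5*sigma^2) * T) / (sigma * sqrt(T)) = -0.15006592
d2 = d1 - sigma * sqrt(T) = -0.47533504
exp(-rT) = 0.95695396; exp(-qT) = 1.00000000
P = K * exp(-rT) * N(-d2) - S_0 * exp(-qT) * N(-d1)
N(-d1) = 0.55964370; N(-d2) = 0.68272591
P = 1.1800 * 0.95695396 * 0.68272591 - 1.0200 * 1.00000000 * 0.55964370 = 0.2001

Answer: Price = 0.2001


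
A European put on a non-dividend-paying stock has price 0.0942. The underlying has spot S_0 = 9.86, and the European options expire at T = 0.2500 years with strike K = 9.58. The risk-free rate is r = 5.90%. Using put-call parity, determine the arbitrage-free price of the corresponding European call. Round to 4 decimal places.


Put-call parity: C - P = S_0 * exp(-qT) - K * exp(-rT).
S_0 * exp(-qT) = 9.8600 * 1.00000000 = 9.86000000
K * exp(-rT) = 9.5800 * 0.98535825 = 9.43973202
C = P + S*exp(-qT) - K*exp(-rT)
C = 0.0942 + 9.86000000 - 9.43973202 = 0.5145

Answer: Call price = 0.5145


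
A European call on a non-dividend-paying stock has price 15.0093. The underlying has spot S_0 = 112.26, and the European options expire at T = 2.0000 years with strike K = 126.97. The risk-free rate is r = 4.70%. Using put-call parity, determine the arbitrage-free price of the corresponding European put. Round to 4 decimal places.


Answer: Put price = 18.3279

Derivation:
Put-call parity: C - P = S_0 * exp(-qT) - K * exp(-rT).
S_0 * exp(-qT) = 112.2600 * 1.00000000 = 112.26000000
K * exp(-rT) = 126.9700 * 0.91028276 = 115.57860232
P = C - S*exp(-qT) + K*exp(-rT)
P = 15.0093 - 112.26000000 + 115.57860232 = 18.3279


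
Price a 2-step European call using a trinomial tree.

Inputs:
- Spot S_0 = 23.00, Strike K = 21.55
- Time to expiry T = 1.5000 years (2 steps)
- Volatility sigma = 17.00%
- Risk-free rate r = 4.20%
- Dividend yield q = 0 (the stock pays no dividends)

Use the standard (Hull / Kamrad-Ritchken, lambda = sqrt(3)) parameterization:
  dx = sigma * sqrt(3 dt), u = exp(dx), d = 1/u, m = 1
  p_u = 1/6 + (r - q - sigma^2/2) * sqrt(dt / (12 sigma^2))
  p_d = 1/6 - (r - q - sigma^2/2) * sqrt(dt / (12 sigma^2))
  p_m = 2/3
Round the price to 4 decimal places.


dt = T/N = 0.750000; dx = sigma*sqrt(3*dt) = 0.255000
u = exp(dx) = 1.290462; d = 1/u = 0.774916
p_u = 0.207181, p_m = 0.666667, p_d = 0.126152
Discount per step: exp(-r*dt) = 0.968991
Stock lattice S(k, j) with j the centered position index:
  k=0: S(0,+0) = 23.0000
  k=1: S(1,-1) = 17.8231; S(1,+0) = 23.0000; S(1,+1) = 29.6806
  k=2: S(2,-2) = 13.8114; S(2,-1) = 17.8231; S(2,+0) = 23.0000; S(2,+1) = 29.6806; S(2,+2) = 38.3017
Terminal payoffs V(N, j) = max(S_T - K, 0):
  V(2,-2) = 0.000000; V(2,-1) = 0.000000; V(2,+0) = 1.450000; V(2,+1) = 8.130617; V(2,+2) = 16.751697
Backward induction: V(k, j) = exp(-r*dt) * [p_u * V(k+1, j+1) + p_m * V(k+1, j) + p_d * V(k+1, j-1)]
  V(1,-1) = exp(-r*dt) * [p_u*1.450000 + p_m*0.000000 + p_d*0.000000] = 0.291097
  V(1,+0) = exp(-r*dt) * [p_u*8.130617 + p_m*1.450000 + p_d*0.000000] = 2.568969
  V(1,+1) = exp(-r*dt) * [p_u*16.751697 + p_m*8.130617 + p_d*1.450000] = 8.792596
  V(0,+0) = exp(-r*dt) * [p_u*8.792596 + p_m*2.568969 + p_d*0.291097] = 3.460296

Answer: Price = V(0,0) = 3.4603


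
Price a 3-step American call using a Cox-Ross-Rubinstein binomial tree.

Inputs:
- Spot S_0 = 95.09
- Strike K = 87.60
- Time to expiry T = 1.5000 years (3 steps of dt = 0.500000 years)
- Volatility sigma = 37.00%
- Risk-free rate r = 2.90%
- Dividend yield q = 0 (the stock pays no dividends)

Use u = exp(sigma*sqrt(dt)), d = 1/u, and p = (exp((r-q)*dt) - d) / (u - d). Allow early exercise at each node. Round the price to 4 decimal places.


Answer: Price = V(0,0) = 23.3178

Derivation:
dt = T/N = 0.500000
u = exp(sigma*sqrt(dt)) = 1.299045; d = 1/u = 0.769796
p = (exp((r-q)*dt) - d) / (u - d) = 0.462560
Discount per step: exp(-r*dt) = 0.985605
Stock lattice S(k, i) with i counting down-moves:
  k=0: S(0,0) = 95.0900
  k=1: S(1,0) = 123.5262; S(1,1) = 73.1999
  k=2: S(2,0) = 160.4661; S(2,1) = 95.0900; S(2,2) = 56.3490
  k=3: S(3,0) = 208.4527; S(3,1) = 123.5262; S(3,2) = 73.1999; S(3,3) = 43.3773
Terminal payoffs V(N, i) = max(S_T - K, 0):
  V(3,0) = 120.852738; V(3,1) = 35.926205; V(3,2) = 0.000000; V(3,3) = 0.000000
Backward induction: V(k, i) = exp(-r*dt) * [p * V(k+1, i) + (1-p) * V(k+1, i+1)]; then take max(V_cont, immediate exercise) for American.
  V(2,0) = exp(-r*dt) * [p*120.852738 + (1-p)*35.926205] = 74.127155; exercise = 72.866120; V(2,0) = max -> 74.127155
  V(2,1) = exp(-r*dt) * [p*35.926205 + (1-p)*0.000000] = 16.378806; exercise = 7.490000; V(2,1) = max -> 16.378806
  V(2,2) = exp(-r*dt) * [p*0.000000 + (1-p)*0.000000] = 0.000000; exercise = 0.000000; V(2,2) = max -> 0.000000
  V(1,0) = exp(-r*dt) * [p*74.127155 + (1-p)*16.378806] = 42.470578; exercise = 35.926205; V(1,0) = max -> 42.470578
  V(1,1) = exp(-r*dt) * [p*16.378806 + (1-p)*0.000000] = 7.467120; exercise = 0.000000; V(1,1) = max -> 7.467120
  V(0,0) = exp(-r*dt) * [p*42.470578 + (1-p)*7.467120] = 23.317752; exercise = 7.490000; V(0,0) = max -> 23.317752


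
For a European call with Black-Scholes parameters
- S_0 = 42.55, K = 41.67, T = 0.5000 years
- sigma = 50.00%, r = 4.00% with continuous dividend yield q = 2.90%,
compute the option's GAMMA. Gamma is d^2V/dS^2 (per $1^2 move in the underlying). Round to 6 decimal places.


d1 = 0.2514426730; d2 = -0.1021107176
phi(d1) = 0.3865282808; exp(-qT) = 0.9856046187; exp(-rT) = 0.9801986733
Gamma = exp(-qT) * phi(d1) / (S * sigma * sqrt(T)) = 0.9856046187 * 0.3865282808 / (42.5500 * 0.5000 * 0.7071067812) = 0.025324

Answer: Gamma = 0.025324


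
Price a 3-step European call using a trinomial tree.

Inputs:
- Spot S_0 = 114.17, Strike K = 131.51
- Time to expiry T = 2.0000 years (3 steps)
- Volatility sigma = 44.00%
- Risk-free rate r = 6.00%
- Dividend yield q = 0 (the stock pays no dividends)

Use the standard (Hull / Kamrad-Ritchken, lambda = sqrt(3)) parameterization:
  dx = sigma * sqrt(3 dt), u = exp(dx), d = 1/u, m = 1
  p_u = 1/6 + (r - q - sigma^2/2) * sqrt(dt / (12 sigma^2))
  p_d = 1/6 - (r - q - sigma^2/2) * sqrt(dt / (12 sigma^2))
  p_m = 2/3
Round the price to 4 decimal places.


Answer: Price = V(0,0) = 26.8328

Derivation:
dt = T/N = 0.666667; dx = sigma*sqrt(3*dt) = 0.622254
u = exp(dx) = 1.863123; d = 1/u = 0.536733
p_u = 0.146953, p_m = 0.666667, p_d = 0.186380
Discount per step: exp(-r*dt) = 0.960789
Stock lattice S(k, j) with j the centered position index:
  k=0: S(0,+0) = 114.1700
  k=1: S(1,-1) = 61.2788; S(1,+0) = 114.1700; S(1,+1) = 212.7127
  k=2: S(2,-2) = 32.8904; S(2,-1) = 61.2788; S(2,+0) = 114.1700; S(2,+1) = 212.7127; S(2,+2) = 396.3099
  k=3: S(3,-3) = 17.6534; S(3,-2) = 32.8904; S(3,-1) = 61.2788; S(3,+0) = 114.1700; S(3,+1) = 212.7127; S(3,+2) = 396.3099; S(3,+3) = 738.3740
Terminal payoffs V(N, j) = max(S_T - K, 0):
  V(3,-3) = 0.000000; V(3,-2) = 0.000000; V(3,-1) = 0.000000; V(3,+0) = 0.000000; V(3,+1) = 81.202722; V(3,+2) = 264.799908; V(3,+3) = 606.863998
Backward induction: V(k, j) = exp(-r*dt) * [p_u * V(k+1, j+1) + p_m * V(k+1, j) + p_d * V(k+1, j-1)]
  V(2,-2) = exp(-r*dt) * [p_u*0.000000 + p_m*0.000000 + p_d*0.000000] = 0.000000
  V(2,-1) = exp(-r*dt) * [p_u*0.000000 + p_m*0.000000 + p_d*0.000000] = 0.000000
  V(2,+0) = exp(-r*dt) * [p_u*81.202722 + p_m*0.000000 + p_d*0.000000] = 11.465115
  V(2,+1) = exp(-r*dt) * [p_u*264.799908 + p_m*81.202722 + p_d*0.000000] = 89.399912
  V(2,+2) = exp(-r*dt) * [p_u*606.863998 + p_m*264.799908 + p_d*81.202722] = 269.836321
  V(1,-1) = exp(-r*dt) * [p_u*11.465115 + p_m*0.000000 + p_d*0.000000] = 1.618774
  V(1,+0) = exp(-r*dt) * [p_u*89.399912 + p_m*11.465115 + p_d*0.000000] = 19.966194
  V(1,+1) = exp(-r*dt) * [p_u*269.836321 + p_m*89.399912 + p_d*11.465115] = 97.414605
  V(0,+0) = exp(-r*dt) * [p_u*97.414605 + p_m*19.966194 + p_d*1.618774] = 26.832840


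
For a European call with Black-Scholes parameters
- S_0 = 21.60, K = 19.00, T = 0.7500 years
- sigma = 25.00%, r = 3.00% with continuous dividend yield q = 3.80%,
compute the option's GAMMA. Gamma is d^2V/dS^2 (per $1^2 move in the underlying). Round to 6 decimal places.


Answer: Gamma = 0.066112

Derivation:
d1 = 0.6729217637; d2 = 0.4564154127
phi(d1) = 0.3181124370; exp(-qT) = 0.9719022941; exp(-rT) = 0.9777512372
Gamma = exp(-qT) * phi(d1) / (S * sigma * sqrt(T)) = 0.9719022941 * 0.3181124370 / (21.6000 * 0.2500 * 0.8660254038) = 0.066112


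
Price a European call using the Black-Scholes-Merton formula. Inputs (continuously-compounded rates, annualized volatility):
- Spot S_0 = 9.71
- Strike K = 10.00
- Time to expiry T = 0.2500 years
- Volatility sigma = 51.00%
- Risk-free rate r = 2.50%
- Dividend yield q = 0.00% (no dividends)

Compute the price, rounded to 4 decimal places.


d1 = (ln(S/K) + (r - q + 0.5*sigma^2) * T) / (sigma * sqrt(T)) = 0.03660270
d2 = d1 - sigma * sqrt(T) = -0.21839730
exp(-rT) = 0.99376949; exp(-qT) = 1.00000000
C = S_0 * exp(-qT) * N(d1) - K * exp(-rT) * N(d2)
N(d1) = 0.51459911; N(d2) = 0.41355979
C = 9.7100 * 1.00000000 * 0.51459911 - 10.0000 * 0.99376949 * 0.41355979 = 0.8869

Answer: Price = 0.8869


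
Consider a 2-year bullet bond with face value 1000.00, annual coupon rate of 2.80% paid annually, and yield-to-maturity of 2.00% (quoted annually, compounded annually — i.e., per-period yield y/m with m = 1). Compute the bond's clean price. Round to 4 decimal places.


Coupon per period c = face * coupon_rate / m = 28.000000
Periods per year m = 1; per-period yield y/m = 0.020000
Number of cashflows N = 2
Cashflows (t years, CF_t, discount factor 1/(1+y/m)^(m*t), PV):
  t = 1.0000: CF_t = 28.000000, DF = 0.980392, PV = 27.450980
  t = 2.0000: CF_t = 1028.000000, DF = 0.961169, PV = 988.081507
Price P = sum_t PV_t = 1015.532488

Answer: Price = 1015.5325


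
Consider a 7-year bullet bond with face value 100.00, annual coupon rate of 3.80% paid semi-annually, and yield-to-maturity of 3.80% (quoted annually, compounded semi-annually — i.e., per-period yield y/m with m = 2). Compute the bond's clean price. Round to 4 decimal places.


Coupon per period c = face * coupon_rate / m = 1.900000
Periods per year m = 2; per-period yield y/m = 0.019000
Number of cashflows N = 14
Cashflows (t years, CF_t, discount factor 1/(1+y/m)^(m*t), PV):
  t = 0.5000: CF_t = 1.900000, DF = 0.981354, PV = 1.864573
  t = 1.0000: CF_t = 1.900000, DF = 0.963056, PV = 1.829807
  t = 1.5000: CF_t = 1.900000, DF = 0.945099, PV = 1.795689
  t = 2.0000: CF_t = 1.900000, DF = 0.927477, PV = 1.762207
  t = 2.5000: CF_t = 1.900000, DF = 0.910184, PV = 1.729349
  t = 3.0000: CF_t = 1.900000, DF = 0.893213, PV = 1.697104
  t = 3.5000: CF_t = 1.900000, DF = 0.876558, PV = 1.665460
  t = 4.0000: CF_t = 1.900000, DF = 0.860214, PV = 1.634407
  t = 4.5000: CF_t = 1.900000, DF = 0.844175, PV = 1.603932
  t = 5.0000: CF_t = 1.900000, DF = 0.828434, PV = 1.574025
  t = 5.5000: CF_t = 1.900000, DF = 0.812988, PV = 1.544677
  t = 6.0000: CF_t = 1.900000, DF = 0.797829, PV = 1.515875
  t = 6.5000: CF_t = 1.900000, DF = 0.782953, PV = 1.487610
  t = 7.0000: CF_t = 101.900000, DF = 0.768354, PV = 78.295285
Price P = sum_t PV_t = 100.000000

Answer: Price = 100.0000


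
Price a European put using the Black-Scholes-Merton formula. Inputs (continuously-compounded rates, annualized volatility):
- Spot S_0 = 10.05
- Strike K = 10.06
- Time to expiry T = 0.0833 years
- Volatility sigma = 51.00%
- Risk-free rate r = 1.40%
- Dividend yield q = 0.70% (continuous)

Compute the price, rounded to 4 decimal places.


d1 = (ln(S/K) + (r - q + 0.5*sigma^2) * T) / (sigma * sqrt(T)) = 0.07080230
d2 = d1 - sigma * sqrt(T) = -0.07639257
exp(-rT) = 0.99883448; exp(-qT) = 0.99941707
P = K * exp(-rT) * N(-d2) - S_0 * exp(-qT) * N(-d1)
N(-d1) = 0.47177755; N(-d2) = 0.53044661
P = 10.0600 * 0.99883448 * 0.53044661 - 10.0500 * 0.99941707 * 0.47177755 = 0.5915

Answer: Price = 0.5915


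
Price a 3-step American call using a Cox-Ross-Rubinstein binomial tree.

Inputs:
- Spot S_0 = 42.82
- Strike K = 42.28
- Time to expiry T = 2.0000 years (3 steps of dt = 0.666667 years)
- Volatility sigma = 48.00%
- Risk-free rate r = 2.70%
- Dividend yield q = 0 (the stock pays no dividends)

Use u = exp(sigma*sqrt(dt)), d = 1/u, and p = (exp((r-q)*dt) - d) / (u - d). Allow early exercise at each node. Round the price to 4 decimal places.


dt = T/N = 0.666667
u = exp(sigma*sqrt(dt)) = 1.479817; d = 1/u = 0.675759
p = (exp((r-q)*dt) - d) / (u - d) = 0.425845
Discount per step: exp(-r*dt) = 0.982161
Stock lattice S(k, i) with i counting down-moves:
  k=0: S(0,0) = 42.8200
  k=1: S(1,0) = 63.3658; S(1,1) = 28.9360
  k=2: S(2,0) = 93.7697; S(2,1) = 42.8200; S(2,2) = 19.5538
  k=3: S(3,0) = 138.7620; S(3,1) = 63.3658; S(3,2) = 28.9360; S(3,3) = 13.2136
Terminal payoffs V(N, i) = max(S_T - K, 0):
  V(3,0) = 96.482017; V(3,1) = 21.085759; V(3,2) = 0.000000; V(3,3) = 0.000000
Backward induction: V(k, i) = exp(-r*dt) * [p * V(k+1, i) + (1-p) * V(k+1, i+1)]; then take max(V_cont, immediate exercise) for American.
  V(2,0) = exp(-r*dt) * [p*96.482017 + (1-p)*21.085759] = 52.243953; exercise = 51.489721; V(2,0) = max -> 52.243953
  V(2,1) = exp(-r*dt) * [p*21.085759 + (1-p)*0.000000] = 8.819079; exercise = 0.540000; V(2,1) = max -> 8.819079
  V(2,2) = exp(-r*dt) * [p*0.000000 + (1-p)*0.000000] = 0.000000; exercise = 0.000000; V(2,2) = max -> 0.000000
  V(1,0) = exp(-r*dt) * [p*52.243953 + (1-p)*8.819079] = 26.824126; exercise = 21.085759; V(1,0) = max -> 26.824126
  V(1,1) = exp(-r*dt) * [p*8.819079 + (1-p)*0.000000] = 3.688563; exercise = 0.000000; V(1,1) = max -> 3.688563
  V(0,0) = exp(-r*dt) * [p*26.824126 + (1-p)*3.688563] = 13.299168; exercise = 0.540000; V(0,0) = max -> 13.299168

Answer: Price = V(0,0) = 13.2992


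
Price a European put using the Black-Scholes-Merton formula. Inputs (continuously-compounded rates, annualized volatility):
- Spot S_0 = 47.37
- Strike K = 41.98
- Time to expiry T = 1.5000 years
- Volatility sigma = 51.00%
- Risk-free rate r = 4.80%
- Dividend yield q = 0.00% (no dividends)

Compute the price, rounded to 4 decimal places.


d1 = (ln(S/K) + (r - q + 0.5*sigma^2) * T) / (sigma * sqrt(T)) = 0.62097095
d2 = d1 - sigma * sqrt(T) = -0.00364894
exp(-rT) = 0.93053090; exp(-qT) = 1.00000000
P = K * exp(-rT) * N(-d2) - S_0 * exp(-qT) * N(-d1)
N(-d1) = 0.26730937; N(-d2) = 0.50145571
P = 41.9800 * 0.93053090 * 0.50145571 - 47.3700 * 1.00000000 * 0.26730937 = 6.9263

Answer: Price = 6.9263


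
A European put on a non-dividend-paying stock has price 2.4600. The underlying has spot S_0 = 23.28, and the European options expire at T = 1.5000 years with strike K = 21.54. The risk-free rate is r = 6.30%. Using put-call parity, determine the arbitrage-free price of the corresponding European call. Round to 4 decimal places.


Answer: Call price = 6.1423

Derivation:
Put-call parity: C - P = S_0 * exp(-qT) - K * exp(-rT).
S_0 * exp(-qT) = 23.2800 * 1.00000000 = 23.28000000
K * exp(-rT) = 21.5400 * 0.90982773 = 19.59768940
C = P + S*exp(-qT) - K*exp(-rT)
C = 2.4600 + 23.28000000 - 19.59768940 = 6.1423


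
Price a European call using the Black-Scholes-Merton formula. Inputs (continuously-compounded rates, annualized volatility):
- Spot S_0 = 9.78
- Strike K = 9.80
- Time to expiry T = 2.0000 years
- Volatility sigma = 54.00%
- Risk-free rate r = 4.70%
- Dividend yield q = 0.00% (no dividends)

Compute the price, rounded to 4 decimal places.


d1 = (ln(S/K) + (r - q + 0.5*sigma^2) * T) / (sigma * sqrt(T)) = 0.50225153
d2 = d1 - sigma * sqrt(T) = -0.26142380
exp(-rT) = 0.91028276; exp(-qT) = 1.00000000
C = S_0 * exp(-qT) * N(d1) - K * exp(-rT) * N(d2)
N(d1) = 0.69225470; N(d2) = 0.39688285
C = 9.7800 * 1.00000000 * 0.69225470 - 9.8000 * 0.91028276 * 0.39688285 = 3.2297

Answer: Price = 3.2297


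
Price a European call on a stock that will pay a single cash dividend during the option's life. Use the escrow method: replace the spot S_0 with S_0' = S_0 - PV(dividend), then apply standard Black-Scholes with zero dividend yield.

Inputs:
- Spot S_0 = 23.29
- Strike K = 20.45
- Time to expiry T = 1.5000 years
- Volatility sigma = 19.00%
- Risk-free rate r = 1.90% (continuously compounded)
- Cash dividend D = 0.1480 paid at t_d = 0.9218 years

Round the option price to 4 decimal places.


PV(D) = D * exp(-r * t_d) = 0.1480 * 0.98263828 = 0.14543047
S_0' = S_0 - PV(D) = 23.2900 - 0.14543047 = 23.14456953
d1 = (ln(S_0'/K) + (r + sigma^2/2)*T) / (sigma*sqrt(T)) = 0.77073965
d2 = d1 - sigma*sqrt(T) = 0.53803813
exp(-rT) = 0.97190229
N(d1) = 0.77956937; N(d2) = 0.70472464
C = S_0' * N(d1) - K * exp(-rT) * N(d2) = 23.14456953 * 0.77956937 - 20.4500 * 0.97190229 * 0.70472464 = 4.0361

Answer: Price = 4.0361


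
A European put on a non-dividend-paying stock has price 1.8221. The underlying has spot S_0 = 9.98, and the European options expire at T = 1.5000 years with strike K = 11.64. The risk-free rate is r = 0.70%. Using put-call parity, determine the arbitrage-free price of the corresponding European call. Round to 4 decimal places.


Answer: Call price = 0.2837

Derivation:
Put-call parity: C - P = S_0 * exp(-qT) - K * exp(-rT).
S_0 * exp(-qT) = 9.9800 * 1.00000000 = 9.98000000
K * exp(-rT) = 11.6400 * 0.98955493 = 11.51841942
C = P + S*exp(-qT) - K*exp(-rT)
C = 1.8221 + 9.98000000 - 11.51841942 = 0.2837


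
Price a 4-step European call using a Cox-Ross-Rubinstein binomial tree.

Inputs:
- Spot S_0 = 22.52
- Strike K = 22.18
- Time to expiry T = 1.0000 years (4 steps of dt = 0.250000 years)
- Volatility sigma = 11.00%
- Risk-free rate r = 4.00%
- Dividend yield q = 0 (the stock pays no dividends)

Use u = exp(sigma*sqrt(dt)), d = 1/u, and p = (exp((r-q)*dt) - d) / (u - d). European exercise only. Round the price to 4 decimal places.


dt = T/N = 0.250000
u = exp(sigma*sqrt(dt)) = 1.056541; d = 1/u = 0.946485
p = (exp((r-q)*dt) - d) / (u - d) = 0.577573
Discount per step: exp(-r*dt) = 0.990050
Stock lattice S(k, i) with i counting down-moves:
  k=0: S(0,0) = 22.5200
  k=1: S(1,0) = 23.7933; S(1,1) = 21.3148
  k=2: S(2,0) = 25.1386; S(2,1) = 22.5200; S(2,2) = 20.1742
  k=3: S(3,0) = 26.5599; S(3,1) = 23.7933; S(3,2) = 21.3148; S(3,3) = 19.0946
  k=4: S(4,0) = 28.0616; S(4,1) = 25.1386; S(4,2) = 22.5200; S(4,3) = 20.1742; S(4,4) = 18.0727
Terminal payoffs V(N, i) = max(S_T - K, 0):
  V(4,0) = 5.881648; V(4,1) = 2.958582; V(4,2) = 0.340000; V(4,3) = 0.000000; V(4,4) = 0.000000
Backward induction: V(k, i) = exp(-r*dt) * [p * V(k+1, i) + (1-p) * V(k+1, i+1)].
  V(3,0) = exp(-r*dt) * [p*5.881648 + (1-p)*2.958582] = 4.600628
  V(3,1) = exp(-r*dt) * [p*2.958582 + (1-p)*0.340000] = 1.833989
  V(3,2) = exp(-r*dt) * [p*0.340000 + (1-p)*0.000000] = 0.194421
  V(3,3) = exp(-r*dt) * [p*0.000000 + (1-p)*0.000000] = 0.000000
  V(2,0) = exp(-r*dt) * [p*4.600628 + (1-p)*1.833989] = 3.397776
  V(2,1) = exp(-r*dt) * [p*1.833989 + (1-p)*0.194421] = 1.130034
  V(2,2) = exp(-r*dt) * [p*0.194421 + (1-p)*0.000000] = 0.111175
  V(1,0) = exp(-r*dt) * [p*3.397776 + (1-p)*1.130034] = 2.415543
  V(1,1) = exp(-r*dt) * [p*1.130034 + (1-p)*0.111175] = 0.692678
  V(0,0) = exp(-r*dt) * [p*2.415543 + (1-p)*0.692678] = 1.670964

Answer: Price = V(0,0) = 1.6710


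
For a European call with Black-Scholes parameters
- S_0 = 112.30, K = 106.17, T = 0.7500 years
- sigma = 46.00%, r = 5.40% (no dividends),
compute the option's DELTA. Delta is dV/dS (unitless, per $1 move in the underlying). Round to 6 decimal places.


Answer: Delta = 0.670666

Derivation:
d1 = 0.4417539826; d2 = 0.0433822968
phi(d1) = 0.3618549552; exp(-qT) = 1.0000000000; exp(-rT) = 0.9603091645
N(d1) = 0.6706663792
Delta = exp(-qT) * N(d1) = 1.0000000000 * 0.6706663792 = 0.670666


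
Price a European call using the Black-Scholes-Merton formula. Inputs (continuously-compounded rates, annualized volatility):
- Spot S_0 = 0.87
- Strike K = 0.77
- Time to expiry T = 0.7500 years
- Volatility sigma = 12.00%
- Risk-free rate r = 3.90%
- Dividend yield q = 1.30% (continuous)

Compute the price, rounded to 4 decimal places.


Answer: Price = 0.1171

Derivation:
d1 = (ln(S/K) + (r - q + 0.5*sigma^2) * T) / (sigma * sqrt(T)) = 1.41453411
d2 = d1 - sigma * sqrt(T) = 1.31061106
exp(-rT) = 0.97117364; exp(-qT) = 0.99029738
C = S_0 * exp(-qT) * N(d1) - K * exp(-rT) * N(d2)
N(d1) = 0.92139743; N(d2) = 0.90500540
C = 0.8700 * 0.99029738 * 0.92139743 - 0.7700 * 0.97117364 * 0.90500540 = 0.1171


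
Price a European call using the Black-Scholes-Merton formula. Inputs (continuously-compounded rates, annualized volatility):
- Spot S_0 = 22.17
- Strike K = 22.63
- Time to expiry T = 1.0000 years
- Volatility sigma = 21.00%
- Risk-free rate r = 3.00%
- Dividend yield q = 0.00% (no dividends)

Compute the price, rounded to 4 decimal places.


Answer: Price = 1.9515

Derivation:
d1 = (ln(S/K) + (r - q + 0.5*sigma^2) * T) / (sigma * sqrt(T)) = 0.15006459
d2 = d1 - sigma * sqrt(T) = -0.05993541
exp(-rT) = 0.97044553; exp(-qT) = 1.00000000
C = S_0 * exp(-qT) * N(d1) - K * exp(-rT) * N(d2)
N(d1) = 0.55964317; N(d2) = 0.47610354
C = 22.1700 * 1.00000000 * 0.55964317 - 22.6300 * 0.97044553 * 0.47610354 = 1.9515


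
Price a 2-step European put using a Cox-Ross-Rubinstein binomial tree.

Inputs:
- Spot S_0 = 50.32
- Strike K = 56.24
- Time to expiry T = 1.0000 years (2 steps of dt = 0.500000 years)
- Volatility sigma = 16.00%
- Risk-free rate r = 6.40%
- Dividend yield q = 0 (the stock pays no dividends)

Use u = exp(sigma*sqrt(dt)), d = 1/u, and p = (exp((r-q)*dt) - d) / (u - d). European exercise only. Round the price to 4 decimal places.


dt = T/N = 0.500000
u = exp(sigma*sqrt(dt)) = 1.119785; d = 1/u = 0.893028
p = (exp((r-q)*dt) - d) / (u - d) = 0.615148
Discount per step: exp(-r*dt) = 0.968507
Stock lattice S(k, i) with i counting down-moves:
  k=0: S(0,0) = 50.3200
  k=1: S(1,0) = 56.3476; S(1,1) = 44.9372
  k=2: S(2,0) = 63.0972; S(2,1) = 50.3200; S(2,2) = 40.1302
Terminal payoffs V(N, i) = max(K - S_T, 0):
  V(2,0) = 0.000000; V(2,1) = 5.920000; V(2,2) = 16.109829
Backward induction: V(k, i) = exp(-r*dt) * [p * V(k+1, i) + (1-p) * V(k+1, i+1)].
  V(1,0) = exp(-r*dt) * [p*0.000000 + (1-p)*5.920000] = 2.206571
  V(1,1) = exp(-r*dt) * [p*5.920000 + (1-p)*16.109829] = 9.531630
  V(0,0) = exp(-r*dt) * [p*2.206571 + (1-p)*9.531630] = 4.867359

Answer: Price = V(0,0) = 4.8674
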